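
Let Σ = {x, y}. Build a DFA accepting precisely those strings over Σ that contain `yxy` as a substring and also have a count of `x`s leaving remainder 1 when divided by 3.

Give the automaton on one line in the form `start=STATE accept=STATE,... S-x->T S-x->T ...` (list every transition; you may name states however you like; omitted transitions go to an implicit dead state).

Handle the two conditions separately and then intersect. One (4 states) tracks whether and how much of `yxy` has been seen; the other (3 states) tracks the count of `x`s modulo 3. Each combined state is a pair, one component from each; accept when both components accept.
A 12-state machine:
          x    y  
>  q0     q1   q2 
   q1     q3   q4 
   q2     q5   q2 
   q3     q0   q6 
   q4     q7   q4 
   q5     q3   q8 
   q6     q9   q6 
   q7     q0  q10 
 * q8    q10   q8 
   q9     q1  q11 
   q10   q11  q10 
   q11    q8  q11 
(> = start, * = accepting)

start=q0 accept=q8 q0-x->q1 q0-y->q2 q1-x->q3 q1-y->q4 q2-x->q5 q2-y->q2 q3-x->q0 q3-y->q6 q4-x->q7 q4-y->q4 q5-x->q3 q5-y->q8 q6-x->q9 q6-y->q6 q7-x->q0 q7-y->q10 q8-x->q10 q8-y->q8 q9-x->q1 q9-y->q11 q10-x->q11 q10-y->q10 q11-x->q8 q11-y->q11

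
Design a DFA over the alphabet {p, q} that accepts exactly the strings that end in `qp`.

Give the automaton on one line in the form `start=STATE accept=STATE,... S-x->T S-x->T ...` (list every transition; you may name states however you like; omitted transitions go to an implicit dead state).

Remember how much of `qp` the current input suffix matches. State A means no match yet; B means the last symbol is `q`; C means the last 2 symbols are `qp`. Only C accepts. On a mismatch, fall back to the longest proper suffix that is still a prefix of `qp`.
With 3 states:
       p  q 
>  A   A  B 
   B   C  B 
 * C   A  B 
(> = start, * = accepting)

start=A accept=C A-p->A A-q->B B-p->C B-q->B C-p->A C-q->B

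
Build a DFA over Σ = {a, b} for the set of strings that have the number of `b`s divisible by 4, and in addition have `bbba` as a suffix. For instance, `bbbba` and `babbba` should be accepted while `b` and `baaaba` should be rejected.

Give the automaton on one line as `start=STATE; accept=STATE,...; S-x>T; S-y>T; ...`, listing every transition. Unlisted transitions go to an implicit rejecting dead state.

start=S0; accept=S14; S0-a>S0; S0-b>S1; S1-a>S2; S1-b>S3; S2-a>S2; S2-b>S4; S3-a>S5; S3-b>S6; S4-a>S5; S4-b>S7; S5-a>S5; S5-b>S8; S6-a>S9; S6-b>S10; S7-a>S11; S7-b>S10; S8-a>S11; S8-b>S12; S9-a>S11; S9-b>S13; S10-a>S14; S10-b>S15; S11-a>S11; S11-b>S13; S12-a>S0; S12-b>S15; S13-a>S0; S13-b>S16; S14-a>S0; S14-b>S1; S15-a>S17; S15-b>S18; S16-a>S2; S16-b>S18; S17-a>S2; S17-b>S4; S18-a>S19; S18-b>S6; S19-a>S5; S19-b>S8

Run two small machines in parallel and take their product. The first has 4 states tracking the count of `b`s modulo 4; the second has 5 states tracking how much of the suffix `bbba` has currently been matched. A product state is a pair (one from each), accepting exactly when both do.
20 states suffice.
          a    b  
>  S0     S0   S1 
   S1     S2   S3 
   S2     S2   S4 
   S3     S5   S6 
   S4     S5   S7 
   S5     S5   S8 
   S6     S9  S10 
   S7    S11  S10 
   S8    S11  S12 
   S9    S11  S13 
   S10   S14  S15 
   S11   S11  S13 
   S12    S0  S15 
   S13    S0  S16 
 * S14    S0   S1 
   S15   S17  S18 
   S16    S2  S18 
   S17    S2   S4 
   S18   S19   S6 
   S19    S5   S8 
(> = start, * = accepting)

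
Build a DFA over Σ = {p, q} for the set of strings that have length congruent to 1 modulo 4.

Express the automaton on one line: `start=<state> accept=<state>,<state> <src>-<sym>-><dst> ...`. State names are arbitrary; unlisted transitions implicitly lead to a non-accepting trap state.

Count input length modulo 4: every symbol advances one step around the cycle A → B → C → D → A. Accept at B.
       p  q 
>  A   B  B 
 * B   C  C 
   C   D  D 
   D   A  A 
(> = start, * = accepting)

start=A accept=B A-p->B A-q->B B-p->C B-q->C C-p->D C-q->D D-p->A D-q->A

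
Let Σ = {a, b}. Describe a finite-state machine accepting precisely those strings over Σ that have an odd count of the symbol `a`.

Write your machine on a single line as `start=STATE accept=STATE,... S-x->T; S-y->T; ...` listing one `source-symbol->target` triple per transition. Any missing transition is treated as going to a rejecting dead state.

Keep the running count of `a`s modulo 2: each `a` advances along the cycle q0 → q1 → q0 while other symbols loop. Accept at q1.
2 states suffice.
        a   b  
>  q0   q1  q0 
 * q1   q0  q1 
(> = start, * = accepting)

start=q0; accept=q1; q0-a->q1; q0-b->q0; q1-a->q0; q1-b->q1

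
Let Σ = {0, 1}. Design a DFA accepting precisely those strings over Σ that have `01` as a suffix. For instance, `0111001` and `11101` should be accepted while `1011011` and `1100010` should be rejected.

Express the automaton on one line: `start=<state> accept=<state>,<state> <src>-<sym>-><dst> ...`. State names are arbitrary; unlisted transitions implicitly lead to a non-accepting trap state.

Remember how much of `01` the current input suffix matches. State q0 means no match yet; q1 means the last symbol is `0`; q2 means the last 2 symbols are `01`. Only q2 accepts. On a mismatch, fall back to the longest proper suffix that is still a prefix of `01`.
        0   1  
>  q0   q1  q0 
   q1   q1  q2 
 * q2   q1  q0 
(> = start, * = accepting)

start=q0 accept=q2 q0-0->q1 q0-1->q0 q1-0->q1 q1-1->q2 q2-0->q1 q2-1->q0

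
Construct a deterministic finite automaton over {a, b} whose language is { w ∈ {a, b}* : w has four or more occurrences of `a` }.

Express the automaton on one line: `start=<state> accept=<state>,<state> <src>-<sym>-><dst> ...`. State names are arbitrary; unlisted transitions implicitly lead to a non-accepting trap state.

start=s0 accept=s4,s5 s0-a->s1 s0-b->s0 s1-a->s2 s1-b->s1 s2-a->s3 s2-b->s2 s3-a->s4 s3-b->s3 s4-a->s5 s4-b->s4 s5-a->s5 s5-b->s5

Only the number of `a`s matters, and only up to 5. Make a chain s0 → s1 → s2 → s3 → s4 → s5 advanced by each `a` (with s5 absorbing); every other symbol self-loops. The accepting set is {s4, s5}.
A 6-state machine:
        a   b  
>  s0   s1  s0 
   s1   s2  s1 
   s2   s3  s2 
   s3   s4  s3 
 * s4   s5  s4 
 * s5   s5  s5 
(> = start, * = accepting)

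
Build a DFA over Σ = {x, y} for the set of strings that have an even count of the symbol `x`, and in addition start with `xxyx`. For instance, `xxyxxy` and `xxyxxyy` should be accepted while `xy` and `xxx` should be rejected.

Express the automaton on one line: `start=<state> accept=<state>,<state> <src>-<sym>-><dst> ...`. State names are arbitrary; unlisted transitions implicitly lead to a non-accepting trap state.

start=A accept=H A-x->B A-y->C B-x->D B-y->E C-x->E C-y->C D-x->E D-y->F E-x->C E-y->E F-x->G F-y->C G-x->H G-y->G H-x->G H-y->H

Handle the two conditions separately and then intersect. One (2 states) tracks the count of `x`s modulo 2; the other (6 states) tracks whether the input so far still matches the prefix `xxyx`. Each combined state is a pair, one component from each; accept when both components accept.
An 8-state machine:
       x  y 
>  A   B  C 
   B   D  E 
   C   E  C 
   D   E  F 
   E   C  E 
   F   G  C 
   G   H  G 
 * H   G  H 
(> = start, * = accepting)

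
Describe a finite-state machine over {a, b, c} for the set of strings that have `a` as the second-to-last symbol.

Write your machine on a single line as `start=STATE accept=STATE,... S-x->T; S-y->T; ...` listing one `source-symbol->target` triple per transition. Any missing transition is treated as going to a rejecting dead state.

Because acceptance depends on a position counted from the end, the machine has to buffer the most recent 2 symbols. Make each state the string of the last up-to-2 symbols read; on input `x` shift the window left and append `x`. Accept when the buffered window has length 2 and begins with `a`.
With 13 states:
          a    b    c  
>  S0     S1   S2   S3 
   S1     S4   S5   S6 
   S2     S7   S8   S9 
   S3    S10  S11  S12 
 * S4     S4   S5   S6 
 * S5     S7   S8   S9 
 * S6    S10  S11  S12 
   S7     S4   S5   S6 
   S8     S7   S8   S9 
   S9    S10  S11  S12 
   S10    S4   S5   S6 
   S11    S7   S8   S9 
   S12   S10  S11  S12 
(> = start, * = accepting)

start=S0; accept=S4,S5,S6; S0-a->S1; S0-b->S2; S0-c->S3; S1-a->S4; S1-b->S5; S1-c->S6; S2-a->S7; S2-b->S8; S2-c->S9; S3-a->S10; S3-b->S11; S3-c->S12; S4-a->S4; S4-b->S5; S4-c->S6; S5-a->S7; S5-b->S8; S5-c->S9; S6-a->S10; S6-b->S11; S6-c->S12; S7-a->S4; S7-b->S5; S7-c->S6; S8-a->S7; S8-b->S8; S8-c->S9; S9-a->S10; S9-b->S11; S9-c->S12; S10-a->S4; S10-b->S5; S10-c->S6; S11-a->S7; S11-b->S8; S11-c->S9; S12-a->S10; S12-b->S11; S12-c->S12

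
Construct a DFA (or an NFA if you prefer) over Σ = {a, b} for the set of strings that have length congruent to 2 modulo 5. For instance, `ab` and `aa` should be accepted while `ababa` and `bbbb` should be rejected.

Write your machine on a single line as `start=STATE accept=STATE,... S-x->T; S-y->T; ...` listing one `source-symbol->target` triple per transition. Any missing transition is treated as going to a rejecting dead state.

Only the length mod 5 matters, so use a 5-cycle: from any state, every input symbol moves to the next state, wrapping S4 back to S0. Mark S2 accepting.
A 5-state machine:
        a   b  
>  S0   S1  S1 
   S1   S2  S2 
 * S2   S3  S3 
   S3   S4  S4 
   S4   S0  S0 
(> = start, * = accepting)

start=S0; accept=S2; S0-a->S1; S0-b->S1; S1-a->S2; S1-b->S2; S2-a->S3; S2-b->S3; S3-a->S4; S3-b->S4; S4-a->S0; S4-b->S0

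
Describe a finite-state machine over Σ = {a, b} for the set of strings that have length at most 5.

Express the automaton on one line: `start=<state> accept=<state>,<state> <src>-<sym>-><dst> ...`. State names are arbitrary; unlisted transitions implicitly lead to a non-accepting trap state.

We only need to distinguish lengths 0, 1, …, 5, and '>5'. Chain q0 → q1 → q2 → q3 → q4 → q5 → q6 on every symbol, with q6 looping. Accepting states: {q0, q1, q2, q3, q4, q5}.
With 7 states:
        a   b  
>* q0   q1  q1 
 * q1   q2  q2 
 * q2   q3  q3 
 * q3   q4  q4 
 * q4   q5  q5 
 * q5   q6  q6 
   q6   q6  q6 
(> = start, * = accepting)

start=q0 accept=q0,q1,q2,q3,q4,q5 q0-a->q1 q0-b->q1 q1-a->q2 q1-b->q2 q2-a->q3 q2-b->q3 q3-a->q4 q3-b->q4 q4-a->q5 q4-b->q5 q5-a->q6 q5-b->q6 q6-a->q6 q6-b->q6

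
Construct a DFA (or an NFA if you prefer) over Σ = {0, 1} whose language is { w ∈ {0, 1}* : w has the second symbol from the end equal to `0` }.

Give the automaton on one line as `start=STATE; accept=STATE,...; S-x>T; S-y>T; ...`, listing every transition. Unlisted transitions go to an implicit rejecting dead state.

A DFA must remember the last 2 symbols (since which symbol is second-to-last isn't known until the input ends). Use one state per possible window of the last ≤2 symbols; accept from those whose window starts with `0`.
7 states suffice.
        0   1  
>  q0   q1  q2 
   q1   q3  q4 
   q2   q5  q6 
 * q3   q3  q4 
 * q4   q5  q6 
   q5   q3  q4 
   q6   q5  q6 
(> = start, * = accepting)

start=q0; accept=q3,q4; q0-0>q1; q0-1>q2; q1-0>q3; q1-1>q4; q2-0>q5; q2-1>q6; q3-0>q3; q3-1>q4; q4-0>q5; q4-1>q6; q5-0>q3; q5-1>q4; q6-0>q5; q6-1>q6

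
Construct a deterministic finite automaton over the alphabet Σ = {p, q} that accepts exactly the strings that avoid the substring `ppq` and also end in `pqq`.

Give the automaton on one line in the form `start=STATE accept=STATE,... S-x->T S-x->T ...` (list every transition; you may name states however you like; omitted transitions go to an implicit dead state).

Handle the two conditions separately and then intersect. One (4 states) tracks partial matches of the forbidden pattern `ppq`; the other (4 states) tracks how much of the suffix `pqq` has currently been matched. Each combined state is a pair, one component from each; accept when both components accept. Equivalent product states are then merged.
A 5-state machine:
        p   q  
>  s0   s1  s0 
   s1   s2  s3 
   s2   s2  s2 
   s3   s1  s4 
 * s4   s1  s0 
(> = start, * = accepting)

start=s0 accept=s4 s0-p->s1 s0-q->s0 s1-p->s2 s1-q->s3 s2-p->s2 s2-q->s2 s3-p->s1 s3-q->s4 s4-p->s1 s4-q->s0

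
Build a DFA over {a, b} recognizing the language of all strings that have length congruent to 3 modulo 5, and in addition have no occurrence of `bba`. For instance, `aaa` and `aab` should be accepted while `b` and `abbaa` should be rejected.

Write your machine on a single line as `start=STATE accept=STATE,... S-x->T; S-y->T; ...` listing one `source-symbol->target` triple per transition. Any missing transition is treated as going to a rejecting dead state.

start=q0; accept=q6,q7,q8; q0-a->q1; q0-b->q2; q1-a->q3; q1-b->q4; q2-a->q3; q2-b->q5; q3-a->q6; q3-b->q7; q4-a->q6; q4-b->q8; q5-a->q9; q5-b->q8; q6-a->q10; q6-b->q11; q7-a->q10; q7-b->q12; q8-a->q13; q8-b->q12; q9-a->q13; q9-b->q13; q10-a->q0; q10-b->q14; q11-a->q0; q11-b->q15; q12-a->q16; q12-b->q15; q13-a->q16; q13-b->q16; q14-a->q1; q14-b->q17; q15-a->q18; q15-b->q17; q16-a->q18; q16-b->q18; q17-a->q19; q17-b->q5; q18-a->q19; q18-b->q19; q19-a->q9; q19-b->q9

Build one automaton per condition and run them in lockstep. The first has 5 states tracking the input length modulo 5; the second has 4 states tracking partial matches of the forbidden pattern `bba`. A product state is a pair (one from each), accepting exactly when both do.
20 states suffice.
          a    b  
>  q0     q1   q2 
   q1     q3   q4 
   q2     q3   q5 
   q3     q6   q7 
   q4     q6   q8 
   q5     q9   q8 
 * q6    q10  q11 
 * q7    q10  q12 
 * q8    q13  q12 
   q9    q13  q13 
   q10    q0  q14 
   q11    q0  q15 
   q12   q16  q15 
   q13   q16  q16 
   q14    q1  q17 
   q15   q18  q17 
   q16   q18  q18 
   q17   q19   q5 
   q18   q19  q19 
   q19    q9   q9 
(> = start, * = accepting)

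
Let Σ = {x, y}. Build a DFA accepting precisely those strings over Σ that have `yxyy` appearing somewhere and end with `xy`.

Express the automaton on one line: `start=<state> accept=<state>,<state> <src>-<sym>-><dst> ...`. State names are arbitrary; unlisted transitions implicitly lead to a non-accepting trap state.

Handle the two conditions separately and then intersect. One (5 states) tracks whether and how much of `yxyy` has been seen; the other (3 states) tracks how much of the suffix `xy` has currently been matched. Each combined state is a pair, one component from each; accept when both components accept. Equivalent product states are then merged.
A 7-state machine:
        x   y  
>  q0   q0  q1 
   q1   q2  q1 
   q2   q0  q3 
   q3   q2  q4 
   q4   q5  q4 
   q5   q5  q6 
 * q6   q5  q4 
(> = start, * = accepting)

start=q0 accept=q6 q0-x->q0 q0-y->q1 q1-x->q2 q1-y->q1 q2-x->q0 q2-y->q3 q3-x->q2 q3-y->q4 q4-x->q5 q4-y->q4 q5-x->q5 q5-y->q6 q6-x->q5 q6-y->q4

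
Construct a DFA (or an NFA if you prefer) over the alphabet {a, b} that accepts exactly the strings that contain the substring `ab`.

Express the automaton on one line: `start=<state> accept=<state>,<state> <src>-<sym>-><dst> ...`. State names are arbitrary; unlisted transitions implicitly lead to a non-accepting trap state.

States q0..q1 record the length of the longest prefix of `ab` that matches the current input suffix. Reaching q2 means `ab` has been seen, and we stay there forever. Accept from q2.
        a   b  
>  q0   q1  q0 
   q1   q1  q2 
 * q2   q2  q2 
(> = start, * = accepting)

start=q0 accept=q2 q0-a->q1 q0-b->q0 q1-a->q1 q1-b->q2 q2-a->q2 q2-b->q2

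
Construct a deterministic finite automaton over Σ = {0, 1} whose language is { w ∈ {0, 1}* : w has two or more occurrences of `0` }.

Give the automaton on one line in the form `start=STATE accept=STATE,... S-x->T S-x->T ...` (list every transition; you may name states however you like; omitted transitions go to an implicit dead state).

start=q0 accept=q2,q3 q0-0->q1 q0-1->q0 q1-0->q2 q1-1->q1 q2-0->q3 q2-1->q2 q3-0->q3 q3-1->q3

Count `0`s, saturating at 3: states q0 through q2 mean 0 through 2 `0`s seen; q3 means more than 2. Each `0` increments (capped at q3); other symbols loop. Accept from {q2, q3}.
4 states suffice.
        0   1  
>  q0   q1  q0 
   q1   q2  q1 
 * q2   q3  q2 
 * q3   q3  q3 
(> = start, * = accepting)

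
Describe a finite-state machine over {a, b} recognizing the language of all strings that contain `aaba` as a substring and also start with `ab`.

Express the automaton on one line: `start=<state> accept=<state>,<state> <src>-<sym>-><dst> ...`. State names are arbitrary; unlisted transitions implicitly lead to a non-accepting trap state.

start=q0 accept=q7 q0-a->q1 q0-b->q2 q1-a->q2 q1-b->q3 q2-a->q2 q2-b->q2 q3-a->q4 q3-b->q3 q4-a->q5 q4-b->q3 q5-a->q5 q5-b->q6 q6-a->q7 q6-b->q3 q7-a->q7 q7-b->q7

Handle the two conditions separately and then intersect. One (5 states) tracks whether and how much of `aaba` has been seen; the other (4 states) tracks whether the input so far still matches the prefix `ab`. Each combined state is a pair, one component from each; accept when both components accept. Minimizing collapses redundant product states.
8 states suffice.
        a   b  
>  q0   q1  q2 
   q1   q2  q3 
   q2   q2  q2 
   q3   q4  q3 
   q4   q5  q3 
   q5   q5  q6 
   q6   q7  q3 
 * q7   q7  q7 
(> = start, * = accepting)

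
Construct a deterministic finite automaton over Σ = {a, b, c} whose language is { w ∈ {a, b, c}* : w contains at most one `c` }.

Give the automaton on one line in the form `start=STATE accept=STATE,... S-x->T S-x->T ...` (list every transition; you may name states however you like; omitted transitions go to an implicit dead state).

start=q0 accept=q0,q1 q0-a->q0 q0-b->q0 q0-c->q1 q1-a->q1 q1-b->q1 q1-c->q2 q2-a->q2 q2-b->q2 q2-c->q2

Only the number of `c`s matters, and only up to 2. Make a chain q0 → q1 → q2 advanced by each `c` (with q2 absorbing); every other symbol self-loops. The accepting set is {q0, q1}.
        a   b   c  
>* q0   q0  q0  q1 
 * q1   q1  q1  q2 
   q2   q2  q2  q2 
(> = start, * = accepting)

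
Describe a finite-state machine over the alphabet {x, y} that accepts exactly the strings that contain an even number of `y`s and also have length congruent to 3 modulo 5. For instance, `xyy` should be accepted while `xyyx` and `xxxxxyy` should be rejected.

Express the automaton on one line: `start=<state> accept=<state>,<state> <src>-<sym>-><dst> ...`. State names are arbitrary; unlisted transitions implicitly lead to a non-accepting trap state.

start=S0 accept=S5 S0-x->S1 S0-y->S2 S1-x->S3 S1-y->S4 S2-x->S4 S2-y->S3 S3-x->S5 S3-y->S6 S4-x->S6 S4-y->S5 S5-x->S7 S5-y->S8 S6-x->S8 S6-y->S7 S7-x->S0 S7-y->S9 S8-x->S9 S8-y->S0 S9-x->S2 S9-y->S1

Run two small machines in parallel and take their product. One (2 states) tracks the count of `y`s modulo 2; the other (5 states) tracks the input length modulo 5. Each combined state is a pair, one component from each; accept when both components accept.
A 10-state machine:
        x   y  
>  S0   S1  S2 
   S1   S3  S4 
   S2   S4  S3 
   S3   S5  S6 
   S4   S6  S5 
 * S5   S7  S8 
   S6   S8  S7 
   S7   S0  S9 
   S8   S9  S0 
   S9   S2  S1 
(> = start, * = accepting)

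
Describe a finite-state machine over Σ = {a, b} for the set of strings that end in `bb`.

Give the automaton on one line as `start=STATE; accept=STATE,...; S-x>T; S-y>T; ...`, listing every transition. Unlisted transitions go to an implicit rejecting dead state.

Let each state record the length of the longest suffix of the input read so far that is also a prefix of `bb`. S1 means the last symbol is `b`; S2 means the last 2 symbols are `bb`. Accept only at S2, where the string currently ends in `bb`.
3 states suffice.
        a   b  
>  S0   S0  S1 
   S1   S0  S2 
 * S2   S0  S2 
(> = start, * = accepting)

start=S0; accept=S2; S0-a>S0; S0-b>S1; S1-a>S0; S1-b>S2; S2-a>S0; S2-b>S2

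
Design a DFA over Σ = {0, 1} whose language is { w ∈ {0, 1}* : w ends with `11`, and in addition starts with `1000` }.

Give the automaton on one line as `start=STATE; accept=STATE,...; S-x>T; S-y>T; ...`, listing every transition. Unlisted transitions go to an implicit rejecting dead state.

start=q0; accept=q7; q0-0>q1; q0-1>q2; q1-0>q1; q1-1>q1; q2-0>q3; q2-1>q1; q3-0>q4; q3-1>q1; q4-0>q5; q4-1>q1; q5-0>q5; q5-1>q6; q6-0>q5; q6-1>q7; q7-0>q5; q7-1>q7

Handle the two conditions separately and then intersect. The first has 3 states tracking how much of the suffix `11` has currently been matched; the second has 6 states tracking whether the input so far still matches the prefix `1000`. A product state is a pair (one from each), accepting exactly when both do. Minimizing collapses redundant product states.
An 8-state machine:
        0   1  
>  q0   q1  q2 
   q1   q1  q1 
   q2   q3  q1 
   q3   q4  q1 
   q4   q5  q1 
   q5   q5  q6 
   q6   q5  q7 
 * q7   q5  q7 
(> = start, * = accepting)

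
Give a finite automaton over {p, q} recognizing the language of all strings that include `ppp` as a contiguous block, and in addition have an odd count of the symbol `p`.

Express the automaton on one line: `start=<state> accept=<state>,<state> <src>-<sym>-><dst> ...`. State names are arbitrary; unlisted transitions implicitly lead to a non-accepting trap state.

Handle the two conditions separately and then intersect. One (4 states) tracks whether and how much of `ppp` has been seen; the other (2 states) tracks the count of `p`s modulo 2. Each combined state is a pair, one component from each; accept when both components accept.
An 8-state machine:
        p   q  
>  S0   S1  S0 
   S1   S2  S3 
   S2   S4  S0 
   S3   S5  S3 
 * S4   S6  S4 
   S5   S7  S0 
   S6   S4  S6 
   S7   S6  S3 
(> = start, * = accepting)

start=S0 accept=S4 S0-p->S1 S0-q->S0 S1-p->S2 S1-q->S3 S2-p->S4 S2-q->S0 S3-p->S5 S3-q->S3 S4-p->S6 S4-q->S4 S5-p->S7 S5-q->S0 S6-p->S4 S6-q->S6 S7-p->S6 S7-q->S3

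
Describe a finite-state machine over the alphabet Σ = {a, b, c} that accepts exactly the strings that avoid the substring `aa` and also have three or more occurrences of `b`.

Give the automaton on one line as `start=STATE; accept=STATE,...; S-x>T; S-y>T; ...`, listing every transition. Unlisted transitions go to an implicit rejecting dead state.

start=q0; accept=q7,q8; q0-a>q1; q0-b>q2; q0-c>q0; q1-a>q3; q1-b>q2; q1-c>q0; q2-a>q4; q2-b>q5; q2-c>q2; q3-a>q3; q3-b>q3; q3-c>q3; q4-a>q3; q4-b>q5; q4-c>q2; q5-a>q6; q5-b>q7; q5-c>q5; q6-a>q3; q6-b>q7; q6-c>q5; q7-a>q8; q7-b>q7; q7-c>q7; q8-a>q3; q8-b>q7; q8-c>q7

Handle the two conditions separately and then intersect. The first has 3 states tracking partial matches of the forbidden pattern `aa`; the second has 5 states tracking the count of `b`s, saturating at 4. A product state is a pair (one from each), accepting exactly when both do. Equivalent product states are then merged.
A 9-state machine:
        a   b   c  
>  q0   q1  q2  q0 
   q1   q3  q2  q0 
   q2   q4  q5  q2 
   q3   q3  q3  q3 
   q4   q3  q5  q2 
   q5   q6  q7  q5 
   q6   q3  q7  q5 
 * q7   q8  q7  q7 
 * q8   q3  q7  q7 
(> = start, * = accepting)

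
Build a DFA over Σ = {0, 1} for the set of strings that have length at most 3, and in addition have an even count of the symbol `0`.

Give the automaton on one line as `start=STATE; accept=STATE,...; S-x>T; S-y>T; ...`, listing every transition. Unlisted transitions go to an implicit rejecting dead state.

start=s0; accept=s0,s2,s3,s6; s0-0>s1; s0-1>s2; s1-0>s3; s1-1>s4; s2-0>s4; s2-1>s3; s3-0>s5; s3-1>s6; s4-0>s6; s4-1>s5; s5-0>s5; s5-1>s5; s6-0>s5; s6-1>s5

Handle the two conditions separately and then intersect. One (5 states) tracks the input length, saturating at 4; the other (2 states) tracks the count of `0`s modulo 2. Each combined state is a pair, one component from each; accept when both components accept. Equivalent product states are then merged.
        0   1  
>* s0   s1  s2 
   s1   s3  s4 
 * s2   s4  s3 
 * s3   s5  s6 
   s4   s6  s5 
   s5   s5  s5 
 * s6   s5  s5 
(> = start, * = accepting)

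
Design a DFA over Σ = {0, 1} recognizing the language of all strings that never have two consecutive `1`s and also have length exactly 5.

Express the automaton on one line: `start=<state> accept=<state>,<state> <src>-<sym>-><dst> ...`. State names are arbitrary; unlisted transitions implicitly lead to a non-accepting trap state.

Build one automaton per condition and run them in lockstep. One (3 states) tracks partial matches of the forbidden pattern `11`; the other (7 states) tracks the input length, saturating at 6. Each combined state is a pair, one component from each; accept when both components accept. After merging equivalent states the machine shrinks.
An 11-state machine:
          0    1  
>  s0     s1   s2 
   s1     s3   s4 
   s2     s3   s5 
   s3     s6   s7 
   s4     s6   s5 
   s5     s5   s5 
   s6     s8   s9 
   s7     s8   s5 
   s8    s10  s10 
   s9    s10   s5 
 * s10    s5   s5 
(> = start, * = accepting)

start=s0 accept=s10 s0-0->s1 s0-1->s2 s1-0->s3 s1-1->s4 s2-0->s3 s2-1->s5 s3-0->s6 s3-1->s7 s4-0->s6 s4-1->s5 s5-0->s5 s5-1->s5 s6-0->s8 s6-1->s9 s7-0->s8 s7-1->s5 s8-0->s10 s8-1->s10 s9-0->s10 s9-1->s5 s10-0->s5 s10-1->s5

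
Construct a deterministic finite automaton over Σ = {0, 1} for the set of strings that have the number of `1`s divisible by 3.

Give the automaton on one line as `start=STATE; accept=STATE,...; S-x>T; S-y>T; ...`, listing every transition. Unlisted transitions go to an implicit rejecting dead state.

The only thing that matters is how many `1`s have appeared, reduced mod 3. Use one state per residue: A for 0, …, C for 2. Reading `1` moves to the next residue; anything else stays put. A is accepting.
3 states suffice.
       0  1 
>* A   A  B 
   B   B  C 
   C   C  A 
(> = start, * = accepting)

start=A; accept=A; A-0>A; A-1>B; B-0>B; B-1>C; C-0>C; C-1>A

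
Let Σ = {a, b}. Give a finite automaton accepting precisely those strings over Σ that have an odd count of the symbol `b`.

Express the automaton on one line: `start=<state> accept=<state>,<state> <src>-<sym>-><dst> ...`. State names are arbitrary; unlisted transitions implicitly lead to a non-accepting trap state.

The only thing that matters is how many `b`s have appeared, reduced mod 2. Use one state per residue: q0 for 0, …, q1 for 1. Reading `b` moves to the next residue; anything else stays put. q1 is accepting.
2 states suffice.
        a   b  
>  q0   q0  q1 
 * q1   q1  q0 
(> = start, * = accepting)

start=q0 accept=q1 q0-a->q0 q0-b->q1 q1-a->q1 q1-b->q0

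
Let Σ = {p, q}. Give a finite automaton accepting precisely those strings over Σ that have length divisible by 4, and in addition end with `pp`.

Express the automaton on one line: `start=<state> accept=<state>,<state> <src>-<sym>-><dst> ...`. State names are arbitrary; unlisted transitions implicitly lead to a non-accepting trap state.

start=A accept=F A-p->B A-q->B B-p->C B-q->C C-p->D C-q->E D-p->F D-q->A E-p->A E-q->A F-p->B F-q->B

Run two small machines in parallel and take their product. One (4 states) tracks the input length modulo 4; the other (3 states) tracks how much of the suffix `pp` has currently been matched. Each combined state is a pair, one component from each; accept when both components accept. Equivalent product states are then merged.
With 6 states:
       p  q 
>  A   B  B 
   B   C  C 
   C   D  E 
   D   F  A 
   E   A  A 
 * F   B  B 
(> = start, * = accepting)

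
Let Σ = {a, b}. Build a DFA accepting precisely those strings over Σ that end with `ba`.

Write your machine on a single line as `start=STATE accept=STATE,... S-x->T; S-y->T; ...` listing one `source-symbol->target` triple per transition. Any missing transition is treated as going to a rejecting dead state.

Let each state record the length of the longest suffix of the input read so far that is also a prefix of `ba`. q1 means the last symbol is `b`; q2 means the last 2 symbols are `ba`. Accept only at q2, where the string currently ends in `ba`.
3 states suffice.
        a   b  
>  q0   q0  q1 
   q1   q2  q1 
 * q2   q0  q1 
(> = start, * = accepting)

start=q0; accept=q2; q0-a->q0; q0-b->q1; q1-a->q2; q1-b->q1; q2-a->q0; q2-b->q1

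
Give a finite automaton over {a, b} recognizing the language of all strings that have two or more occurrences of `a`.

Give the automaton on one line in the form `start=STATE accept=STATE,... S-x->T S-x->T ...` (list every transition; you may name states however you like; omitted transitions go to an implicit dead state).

Only the number of `a`s matters, and only up to 3. Make a chain q0 → q1 → q2 → q3 advanced by each `a` (with q3 absorbing); every other symbol self-loops. The accepting set is {q2, q3}.
With 4 states:
        a   b  
>  q0   q1  q0 
   q1   q2  q1 
 * q2   q3  q2 
 * q3   q3  q3 
(> = start, * = accepting)

start=q0 accept=q2,q3 q0-a->q1 q0-b->q0 q1-a->q2 q1-b->q1 q2-a->q3 q2-b->q2 q3-a->q3 q3-b->q3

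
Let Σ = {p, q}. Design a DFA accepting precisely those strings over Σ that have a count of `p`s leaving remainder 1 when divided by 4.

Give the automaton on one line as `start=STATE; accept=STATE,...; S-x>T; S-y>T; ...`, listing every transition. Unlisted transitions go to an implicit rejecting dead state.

start=S0; accept=S1; S0-p>S1; S0-q>S0; S1-p>S2; S1-q>S1; S2-p>S3; S2-q>S2; S3-p>S0; S3-q>S3

The only thing that matters is how many `p`s have appeared, reduced mod 4. Use one state per residue: S0 for 0, …, S3 for 3. Reading `p` moves to the next residue; anything else stays put. S1 is accepting.
A 4-state machine:
        p   q  
>  S0   S1  S0 
 * S1   S2  S1 
   S2   S3  S2 
   S3   S0  S3 
(> = start, * = accepting)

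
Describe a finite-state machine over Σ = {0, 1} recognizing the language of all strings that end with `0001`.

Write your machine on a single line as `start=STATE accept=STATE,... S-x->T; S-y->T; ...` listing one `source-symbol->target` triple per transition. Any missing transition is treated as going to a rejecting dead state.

Remember how much of `0001` the current input suffix matches. State S0 means no match yet; S1 means the last symbol is `0`; S2 means the last 2 symbols are `00`; S3 means the last 3 symbols are `000`; S4 means the last 4 symbols are `0001`. Only S4 accepts. On a mismatch, fall back to the longest proper suffix that is still a prefix of `0001`.
With 5 states:
        0   1  
>  S0   S1  S0 
   S1   S2  S0 
   S2   S3  S0 
   S3   S3  S4 
 * S4   S1  S0 
(> = start, * = accepting)

start=S0; accept=S4; S0-0->S1; S0-1->S0; S1-0->S2; S1-1->S0; S2-0->S3; S2-1->S0; S3-0->S3; S3-1->S4; S4-0->S1; S4-1->S0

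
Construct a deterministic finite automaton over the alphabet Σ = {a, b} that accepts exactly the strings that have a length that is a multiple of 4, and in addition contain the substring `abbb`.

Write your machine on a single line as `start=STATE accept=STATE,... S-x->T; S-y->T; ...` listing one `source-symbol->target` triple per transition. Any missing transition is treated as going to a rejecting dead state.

Run two small machines in parallel and take their product. The first has 4 states tracking the input length modulo 4; the second has 5 states tracking whether and how much of `abbb` has been seen. A product state is a pair (one from each), accepting exactly when both do.
          a    b  
>  q0     q1   q2 
   q1     q3   q4 
   q2     q3   q5 
   q3     q6   q7 
   q4     q6   q8 
   q5     q6   q9 
   q6    q10  q11 
   q7    q10  q12 
   q8    q10  q13 
   q9    q10   q0 
   q10    q1  q14 
   q11    q1  q15 
   q12    q1  q16 
 * q13   q16  q16 
   q14    q3  q17 
   q15    q3  q18 
   q16   q18  q18 
   q17    q6  q19 
   q18   q19  q19 
   q19   q13  q13 
(> = start, * = accepting)

start=q0; accept=q13; q0-a->q1; q0-b->q2; q1-a->q3; q1-b->q4; q2-a->q3; q2-b->q5; q3-a->q6; q3-b->q7; q4-a->q6; q4-b->q8; q5-a->q6; q5-b->q9; q6-a->q10; q6-b->q11; q7-a->q10; q7-b->q12; q8-a->q10; q8-b->q13; q9-a->q10; q9-b->q0; q10-a->q1; q10-b->q14; q11-a->q1; q11-b->q15; q12-a->q1; q12-b->q16; q13-a->q16; q13-b->q16; q14-a->q3; q14-b->q17; q15-a->q3; q15-b->q18; q16-a->q18; q16-b->q18; q17-a->q6; q17-b->q19; q18-a->q19; q18-b->q19; q19-a->q13; q19-b->q13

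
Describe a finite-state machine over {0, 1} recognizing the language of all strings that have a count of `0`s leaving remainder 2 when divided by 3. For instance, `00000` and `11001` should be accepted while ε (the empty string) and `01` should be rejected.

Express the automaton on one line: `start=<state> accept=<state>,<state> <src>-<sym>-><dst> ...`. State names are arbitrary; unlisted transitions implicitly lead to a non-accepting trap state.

Keep the running count of `0`s modulo 3: each `0` advances along the cycle q0 → q1 → q2 → q0 while other symbols loop. Accept at q2.
With 3 states:
        0   1  
>  q0   q1  q0 
   q1   q2  q1 
 * q2   q0  q2 
(> = start, * = accepting)

start=q0 accept=q2 q0-0->q1 q0-1->q0 q1-0->q2 q1-1->q1 q2-0->q0 q2-1->q2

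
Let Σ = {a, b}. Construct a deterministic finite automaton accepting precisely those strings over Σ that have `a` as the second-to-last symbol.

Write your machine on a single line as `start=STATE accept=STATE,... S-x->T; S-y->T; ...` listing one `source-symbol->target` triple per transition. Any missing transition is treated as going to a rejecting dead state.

A DFA must remember the last 2 symbols (since which symbol is second-to-last isn't known until the input ends). Use one state per possible window of the last ≤2 symbols; accept from those whose window starts with `a`.
With 7 states:
        a   b  
>  S0   S1  S2 
   S1   S3  S4 
   S2   S5  S6 
 * S3   S3  S4 
 * S4   S5  S6 
   S5   S3  S4 
   S6   S5  S6 
(> = start, * = accepting)

start=S0; accept=S3,S4; S0-a->S1; S0-b->S2; S1-a->S3; S1-b->S4; S2-a->S5; S2-b->S6; S3-a->S3; S3-b->S4; S4-a->S5; S4-b->S6; S5-a->S3; S5-b->S4; S6-a->S5; S6-b->S6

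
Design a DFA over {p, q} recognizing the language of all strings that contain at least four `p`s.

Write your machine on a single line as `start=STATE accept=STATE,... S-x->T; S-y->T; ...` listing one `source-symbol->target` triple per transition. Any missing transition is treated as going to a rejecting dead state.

start=A; accept=E,F; A-p->B; A-q->A; B-p->C; B-q->B; C-p->D; C-q->C; D-p->E; D-q->D; E-p->F; E-q->E; F-p->F; F-q->F

Count `p`s, saturating at 5: states A through E mean 0 through 4 `p`s seen; F means more than 4. Each `p` increments (capped at F); other symbols loop. Accept from {E, F}.
       p  q 
>  A   B  A 
   B   C  B 
   C   D  C 
   D   E  D 
 * E   F  E 
 * F   F  F 
(> = start, * = accepting)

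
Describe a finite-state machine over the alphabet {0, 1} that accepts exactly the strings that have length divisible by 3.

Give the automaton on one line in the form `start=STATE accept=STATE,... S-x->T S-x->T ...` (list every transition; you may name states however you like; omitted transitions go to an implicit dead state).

Only the length mod 3 matters, so use a 3-cycle: from any state, every input symbol moves to the next state, wrapping q2 back to q0. Mark q0 accepting.
        0   1  
>* q0   q1  q1 
   q1   q2  q2 
   q2   q0  q0 
(> = start, * = accepting)

start=q0 accept=q0 q0-0->q1 q0-1->q1 q1-0->q2 q1-1->q2 q2-0->q0 q2-1->q0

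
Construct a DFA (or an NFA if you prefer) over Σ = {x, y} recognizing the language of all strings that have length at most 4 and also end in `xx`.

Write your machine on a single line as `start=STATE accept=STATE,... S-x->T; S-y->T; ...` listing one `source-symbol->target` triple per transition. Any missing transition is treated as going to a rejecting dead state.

start=S0; accept=S3,S6,S9; S0-x->S1; S0-y->S2; S1-x->S3; S1-y->S4; S2-x->S5; S2-y->S4; S3-x->S6; S3-y->S7; S4-x->S8; S4-y->S7; S5-x->S6; S5-y->S7; S6-x->S9; S6-y->S7; S7-x->S7; S7-y->S7; S8-x->S9; S8-y->S7; S9-x->S7; S9-y->S7

Build one automaton per condition and run them in lockstep. One (6 states) tracks the input length, saturating at 5; the other (3 states) tracks how much of the suffix `xx` has currently been matched. Each combined state is a pair, one component from each; accept when both components accept. Equivalent product states are then merged.
A 10-state machine:
        x   y  
>  S0   S1  S2 
   S1   S3  S4 
   S2   S5  S4 
 * S3   S6  S7 
   S4   S8  S7 
   S5   S6  S7 
 * S6   S9  S7 
   S7   S7  S7 
   S8   S9  S7 
 * S9   S7  S7 
(> = start, * = accepting)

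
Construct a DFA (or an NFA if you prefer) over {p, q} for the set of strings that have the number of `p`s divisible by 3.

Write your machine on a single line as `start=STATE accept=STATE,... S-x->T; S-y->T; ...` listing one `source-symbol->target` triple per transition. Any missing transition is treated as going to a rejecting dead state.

start=S0; accept=S0; S0-p->S1; S0-q->S0; S1-p->S2; S1-q->S1; S2-p->S0; S2-q->S2

The only thing that matters is how many `p`s have appeared, reduced mod 3. Use one state per residue: S0 for 0, …, S2 for 2. Reading `p` moves to the next residue; anything else stays put. S0 is accepting.
A 3-state machine:
        p   q  
>* S0   S1  S0 
   S1   S2  S1 
   S2   S0  S2 
(> = start, * = accepting)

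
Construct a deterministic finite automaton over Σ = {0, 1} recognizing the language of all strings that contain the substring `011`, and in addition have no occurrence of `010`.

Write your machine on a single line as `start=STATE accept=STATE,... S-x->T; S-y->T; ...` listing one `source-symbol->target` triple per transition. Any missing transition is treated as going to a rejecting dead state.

start=A; accept=E,F,G; A-0->B; A-1->A; B-0->B; B-1->C; C-0->D; C-1->E; D-0->D; D-1->D; E-0->F; E-1->E; F-0->F; F-1->G; G-0->D; G-1->E

Handle the two conditions separately and then intersect. One (4 states) tracks whether and how much of `011` has been seen; the other (4 states) tracks partial matches of the forbidden pattern `010`. Each combined state is a pair, one component from each; accept when both components accept. Minimizing collapses redundant product states.
       0  1 
>  A   B  A 
   B   B  C 
   C   D  E 
   D   D  D 
 * E   F  E 
 * F   F  G 
 * G   D  E 
(> = start, * = accepting)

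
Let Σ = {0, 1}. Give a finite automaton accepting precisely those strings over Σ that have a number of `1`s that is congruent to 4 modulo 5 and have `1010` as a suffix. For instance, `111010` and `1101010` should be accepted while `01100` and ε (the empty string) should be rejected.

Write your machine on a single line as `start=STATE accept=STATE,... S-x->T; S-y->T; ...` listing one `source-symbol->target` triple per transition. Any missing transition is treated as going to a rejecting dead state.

start=S0; accept=S8; S0-0->S0; S0-1->S1; S1-0->S1; S1-1->S2; S2-0->S2; S2-1->S3; S3-0->S4; S3-1->S5; S4-0->S6; S4-1->S7; S5-0->S5; S5-1->S0; S6-0->S6; S6-1->S5; S7-0->S8; S7-1->S0; S8-0->S5; S8-1->S0

Run two small machines in parallel and take their product. The first has 5 states tracking the count of `1`s modulo 5; the second has 5 states tracking how much of the suffix `1010` has currently been matched. A product state is a pair (one from each), accepting exactly when both do. Minimizing collapses redundant product states.
A 9-state machine:
        0   1  
>  S0   S0  S1 
   S1   S1  S2 
   S2   S2  S3 
   S3   S4  S5 
   S4   S6  S7 
   S5   S5  S0 
   S6   S6  S5 
   S7   S8  S0 
 * S8   S5  S0 
(> = start, * = accepting)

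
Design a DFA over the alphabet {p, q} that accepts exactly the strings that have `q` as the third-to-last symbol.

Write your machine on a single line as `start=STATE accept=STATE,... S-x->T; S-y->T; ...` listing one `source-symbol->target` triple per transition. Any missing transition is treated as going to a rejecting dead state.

start=s0; accept=s11,s12,s13,s14; s0-p->s1; s0-q->s2; s1-p->s3; s1-q->s4; s2-p->s5; s2-q->s6; s3-p->s7; s3-q->s8; s4-p->s9; s4-q->s10; s5-p->s11; s5-q->s12; s6-p->s13; s6-q->s14; s7-p->s7; s7-q->s8; s8-p->s9; s8-q->s10; s9-p->s11; s9-q->s12; s10-p->s13; s10-q->s14; s11-p->s7; s11-q->s8; s12-p->s9; s12-q->s10; s13-p->s11; s13-q->s12; s14-p->s13; s14-q->s14

A DFA must remember the last 3 symbols (since which symbol is third-to-last isn't known until the input ends). Use one state per possible window of the last ≤3 symbols; accept from those whose window starts with `q`.
15 states suffice.
          p    q  
>  s0     s1   s2 
   s1     s3   s4 
   s2     s5   s6 
   s3     s7   s8 
   s4     s9  s10 
   s5    s11  s12 
   s6    s13  s14 
   s7     s7   s8 
   s8     s9  s10 
   s9    s11  s12 
   s10   s13  s14 
 * s11    s7   s8 
 * s12    s9  s10 
 * s13   s11  s12 
 * s14   s13  s14 
(> = start, * = accepting)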